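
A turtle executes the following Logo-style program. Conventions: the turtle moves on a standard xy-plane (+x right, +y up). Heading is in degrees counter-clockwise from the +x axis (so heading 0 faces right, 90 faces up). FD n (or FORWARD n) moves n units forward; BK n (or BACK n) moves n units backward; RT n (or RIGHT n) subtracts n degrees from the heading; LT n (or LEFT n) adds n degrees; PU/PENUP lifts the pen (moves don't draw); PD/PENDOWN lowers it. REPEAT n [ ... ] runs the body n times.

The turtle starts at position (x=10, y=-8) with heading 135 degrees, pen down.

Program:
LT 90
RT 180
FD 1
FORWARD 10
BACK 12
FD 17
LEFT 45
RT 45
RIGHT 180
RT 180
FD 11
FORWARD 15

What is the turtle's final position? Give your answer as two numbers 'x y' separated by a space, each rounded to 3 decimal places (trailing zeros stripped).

Executing turtle program step by step:
Start: pos=(10,-8), heading=135, pen down
LT 90: heading 135 -> 225
RT 180: heading 225 -> 45
FD 1: (10,-8) -> (10.707,-7.293) [heading=45, draw]
FD 10: (10.707,-7.293) -> (17.778,-0.222) [heading=45, draw]
BK 12: (17.778,-0.222) -> (9.293,-8.707) [heading=45, draw]
FD 17: (9.293,-8.707) -> (21.314,3.314) [heading=45, draw]
LT 45: heading 45 -> 90
RT 45: heading 90 -> 45
RT 180: heading 45 -> 225
RT 180: heading 225 -> 45
FD 11: (21.314,3.314) -> (29.092,11.092) [heading=45, draw]
FD 15: (29.092,11.092) -> (39.698,21.698) [heading=45, draw]
Final: pos=(39.698,21.698), heading=45, 6 segment(s) drawn

Answer: 39.698 21.698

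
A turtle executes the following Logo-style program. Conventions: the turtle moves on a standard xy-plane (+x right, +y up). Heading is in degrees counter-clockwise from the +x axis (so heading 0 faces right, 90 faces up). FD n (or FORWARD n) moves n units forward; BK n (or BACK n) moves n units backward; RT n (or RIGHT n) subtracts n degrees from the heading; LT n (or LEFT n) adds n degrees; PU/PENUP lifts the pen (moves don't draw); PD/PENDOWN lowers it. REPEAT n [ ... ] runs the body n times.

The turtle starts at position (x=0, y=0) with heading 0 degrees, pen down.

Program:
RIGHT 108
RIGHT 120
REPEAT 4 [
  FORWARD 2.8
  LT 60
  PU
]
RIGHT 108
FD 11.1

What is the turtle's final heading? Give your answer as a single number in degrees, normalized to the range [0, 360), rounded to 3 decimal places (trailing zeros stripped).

Answer: 264

Derivation:
Executing turtle program step by step:
Start: pos=(0,0), heading=0, pen down
RT 108: heading 0 -> 252
RT 120: heading 252 -> 132
REPEAT 4 [
  -- iteration 1/4 --
  FD 2.8: (0,0) -> (-1.874,2.081) [heading=132, draw]
  LT 60: heading 132 -> 192
  PU: pen up
  -- iteration 2/4 --
  FD 2.8: (-1.874,2.081) -> (-4.612,1.499) [heading=192, move]
  LT 60: heading 192 -> 252
  PU: pen up
  -- iteration 3/4 --
  FD 2.8: (-4.612,1.499) -> (-5.478,-1.164) [heading=252, move]
  LT 60: heading 252 -> 312
  PU: pen up
  -- iteration 4/4 --
  FD 2.8: (-5.478,-1.164) -> (-3.604,-3.245) [heading=312, move]
  LT 60: heading 312 -> 12
  PU: pen up
]
RT 108: heading 12 -> 264
FD 11.1: (-3.604,-3.245) -> (-4.764,-14.284) [heading=264, move]
Final: pos=(-4.764,-14.284), heading=264, 1 segment(s) drawn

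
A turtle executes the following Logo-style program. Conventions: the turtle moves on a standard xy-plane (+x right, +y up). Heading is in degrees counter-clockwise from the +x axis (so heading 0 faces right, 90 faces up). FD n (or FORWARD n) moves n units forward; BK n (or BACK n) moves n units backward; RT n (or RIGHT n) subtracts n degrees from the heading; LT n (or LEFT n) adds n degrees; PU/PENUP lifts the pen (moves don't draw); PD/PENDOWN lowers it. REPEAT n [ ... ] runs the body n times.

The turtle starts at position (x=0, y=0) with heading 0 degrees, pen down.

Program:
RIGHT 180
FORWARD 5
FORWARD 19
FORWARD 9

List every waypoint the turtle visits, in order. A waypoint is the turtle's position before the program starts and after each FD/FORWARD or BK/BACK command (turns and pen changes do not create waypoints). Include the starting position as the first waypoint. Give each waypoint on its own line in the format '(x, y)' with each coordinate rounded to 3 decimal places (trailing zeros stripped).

Answer: (0, 0)
(-5, 0)
(-24, 0)
(-33, 0)

Derivation:
Executing turtle program step by step:
Start: pos=(0,0), heading=0, pen down
RT 180: heading 0 -> 180
FD 5: (0,0) -> (-5,0) [heading=180, draw]
FD 19: (-5,0) -> (-24,0) [heading=180, draw]
FD 9: (-24,0) -> (-33,0) [heading=180, draw]
Final: pos=(-33,0), heading=180, 3 segment(s) drawn
Waypoints (4 total):
(0, 0)
(-5, 0)
(-24, 0)
(-33, 0)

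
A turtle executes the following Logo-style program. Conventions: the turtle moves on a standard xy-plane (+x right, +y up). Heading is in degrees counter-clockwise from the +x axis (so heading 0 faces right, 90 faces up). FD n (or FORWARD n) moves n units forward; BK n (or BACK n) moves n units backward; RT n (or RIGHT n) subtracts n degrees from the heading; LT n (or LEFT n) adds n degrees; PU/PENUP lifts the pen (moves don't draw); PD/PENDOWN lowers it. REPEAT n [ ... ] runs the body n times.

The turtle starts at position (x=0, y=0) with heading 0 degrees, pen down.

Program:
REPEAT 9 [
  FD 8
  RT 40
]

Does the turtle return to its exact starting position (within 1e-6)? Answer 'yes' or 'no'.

Executing turtle program step by step:
Start: pos=(0,0), heading=0, pen down
REPEAT 9 [
  -- iteration 1/9 --
  FD 8: (0,0) -> (8,0) [heading=0, draw]
  RT 40: heading 0 -> 320
  -- iteration 2/9 --
  FD 8: (8,0) -> (14.128,-5.142) [heading=320, draw]
  RT 40: heading 320 -> 280
  -- iteration 3/9 --
  FD 8: (14.128,-5.142) -> (15.518,-13.021) [heading=280, draw]
  RT 40: heading 280 -> 240
  -- iteration 4/9 --
  FD 8: (15.518,-13.021) -> (11.518,-19.949) [heading=240, draw]
  RT 40: heading 240 -> 200
  -- iteration 5/9 --
  FD 8: (11.518,-19.949) -> (4,-22.685) [heading=200, draw]
  RT 40: heading 200 -> 160
  -- iteration 6/9 --
  FD 8: (4,-22.685) -> (-3.518,-19.949) [heading=160, draw]
  RT 40: heading 160 -> 120
  -- iteration 7/9 --
  FD 8: (-3.518,-19.949) -> (-7.518,-13.021) [heading=120, draw]
  RT 40: heading 120 -> 80
  -- iteration 8/9 --
  FD 8: (-7.518,-13.021) -> (-6.128,-5.142) [heading=80, draw]
  RT 40: heading 80 -> 40
  -- iteration 9/9 --
  FD 8: (-6.128,-5.142) -> (0,0) [heading=40, draw]
  RT 40: heading 40 -> 0
]
Final: pos=(0,0), heading=0, 9 segment(s) drawn

Start position: (0, 0)
Final position: (0, 0)
Distance = 0; < 1e-6 -> CLOSED

Answer: yes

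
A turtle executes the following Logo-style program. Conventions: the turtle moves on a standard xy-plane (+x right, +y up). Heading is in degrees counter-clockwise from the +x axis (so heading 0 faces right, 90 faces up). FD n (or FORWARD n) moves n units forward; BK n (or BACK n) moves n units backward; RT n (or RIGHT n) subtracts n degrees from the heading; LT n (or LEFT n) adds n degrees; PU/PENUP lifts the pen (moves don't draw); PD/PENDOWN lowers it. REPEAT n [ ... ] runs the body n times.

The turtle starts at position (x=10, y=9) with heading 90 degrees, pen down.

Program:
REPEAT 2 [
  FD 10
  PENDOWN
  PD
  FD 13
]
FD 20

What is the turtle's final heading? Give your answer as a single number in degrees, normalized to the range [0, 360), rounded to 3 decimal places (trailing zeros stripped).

Answer: 90

Derivation:
Executing turtle program step by step:
Start: pos=(10,9), heading=90, pen down
REPEAT 2 [
  -- iteration 1/2 --
  FD 10: (10,9) -> (10,19) [heading=90, draw]
  PD: pen down
  PD: pen down
  FD 13: (10,19) -> (10,32) [heading=90, draw]
  -- iteration 2/2 --
  FD 10: (10,32) -> (10,42) [heading=90, draw]
  PD: pen down
  PD: pen down
  FD 13: (10,42) -> (10,55) [heading=90, draw]
]
FD 20: (10,55) -> (10,75) [heading=90, draw]
Final: pos=(10,75), heading=90, 5 segment(s) drawn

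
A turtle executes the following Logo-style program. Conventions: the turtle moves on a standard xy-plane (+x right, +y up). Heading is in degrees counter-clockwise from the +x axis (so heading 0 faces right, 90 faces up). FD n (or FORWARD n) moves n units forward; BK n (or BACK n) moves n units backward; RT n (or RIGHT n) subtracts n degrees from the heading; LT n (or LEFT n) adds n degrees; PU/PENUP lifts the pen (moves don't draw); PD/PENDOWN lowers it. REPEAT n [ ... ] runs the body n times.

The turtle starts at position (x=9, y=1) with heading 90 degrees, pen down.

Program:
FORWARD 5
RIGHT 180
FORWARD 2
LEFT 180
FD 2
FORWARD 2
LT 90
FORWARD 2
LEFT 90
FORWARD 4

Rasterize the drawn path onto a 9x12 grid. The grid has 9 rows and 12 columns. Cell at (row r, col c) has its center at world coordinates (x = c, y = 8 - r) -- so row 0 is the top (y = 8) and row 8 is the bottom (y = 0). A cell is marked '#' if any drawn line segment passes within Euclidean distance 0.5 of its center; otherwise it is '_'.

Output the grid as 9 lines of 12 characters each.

Answer: _______###__
_______#_#__
_______#_#__
_______#_#__
_______#_#__
_________#__
_________#__
_________#__
____________

Derivation:
Segment 0: (9,1) -> (9,6)
Segment 1: (9,6) -> (9,4)
Segment 2: (9,4) -> (9,6)
Segment 3: (9,6) -> (9,8)
Segment 4: (9,8) -> (7,8)
Segment 5: (7,8) -> (7,4)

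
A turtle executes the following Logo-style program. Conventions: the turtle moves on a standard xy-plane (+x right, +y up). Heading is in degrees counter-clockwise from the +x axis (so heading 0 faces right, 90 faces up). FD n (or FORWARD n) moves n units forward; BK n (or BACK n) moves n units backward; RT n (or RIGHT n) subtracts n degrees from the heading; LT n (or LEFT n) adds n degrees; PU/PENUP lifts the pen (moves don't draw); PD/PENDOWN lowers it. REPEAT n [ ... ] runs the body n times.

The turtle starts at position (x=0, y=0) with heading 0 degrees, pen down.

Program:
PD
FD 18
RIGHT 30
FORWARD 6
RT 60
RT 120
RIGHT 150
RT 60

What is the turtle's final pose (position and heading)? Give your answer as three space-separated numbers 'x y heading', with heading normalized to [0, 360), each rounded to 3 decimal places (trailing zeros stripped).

Executing turtle program step by step:
Start: pos=(0,0), heading=0, pen down
PD: pen down
FD 18: (0,0) -> (18,0) [heading=0, draw]
RT 30: heading 0 -> 330
FD 6: (18,0) -> (23.196,-3) [heading=330, draw]
RT 60: heading 330 -> 270
RT 120: heading 270 -> 150
RT 150: heading 150 -> 0
RT 60: heading 0 -> 300
Final: pos=(23.196,-3), heading=300, 2 segment(s) drawn

Answer: 23.196 -3 300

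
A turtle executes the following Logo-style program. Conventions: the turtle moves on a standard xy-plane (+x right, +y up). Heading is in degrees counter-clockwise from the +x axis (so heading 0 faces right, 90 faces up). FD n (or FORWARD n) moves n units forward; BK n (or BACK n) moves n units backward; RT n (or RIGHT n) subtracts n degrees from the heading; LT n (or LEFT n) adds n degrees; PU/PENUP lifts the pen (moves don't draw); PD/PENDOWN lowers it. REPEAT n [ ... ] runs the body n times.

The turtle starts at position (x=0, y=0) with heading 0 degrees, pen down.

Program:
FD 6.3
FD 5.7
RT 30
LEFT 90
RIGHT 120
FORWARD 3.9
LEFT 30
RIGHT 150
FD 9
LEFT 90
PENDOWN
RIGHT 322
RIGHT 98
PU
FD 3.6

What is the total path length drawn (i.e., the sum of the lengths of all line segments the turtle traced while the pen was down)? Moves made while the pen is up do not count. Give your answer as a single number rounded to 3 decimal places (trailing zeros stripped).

Answer: 24.9

Derivation:
Executing turtle program step by step:
Start: pos=(0,0), heading=0, pen down
FD 6.3: (0,0) -> (6.3,0) [heading=0, draw]
FD 5.7: (6.3,0) -> (12,0) [heading=0, draw]
RT 30: heading 0 -> 330
LT 90: heading 330 -> 60
RT 120: heading 60 -> 300
FD 3.9: (12,0) -> (13.95,-3.377) [heading=300, draw]
LT 30: heading 300 -> 330
RT 150: heading 330 -> 180
FD 9: (13.95,-3.377) -> (4.95,-3.377) [heading=180, draw]
LT 90: heading 180 -> 270
PD: pen down
RT 322: heading 270 -> 308
RT 98: heading 308 -> 210
PU: pen up
FD 3.6: (4.95,-3.377) -> (1.832,-5.177) [heading=210, move]
Final: pos=(1.832,-5.177), heading=210, 4 segment(s) drawn

Segment lengths:
  seg 1: (0,0) -> (6.3,0), length = 6.3
  seg 2: (6.3,0) -> (12,0), length = 5.7
  seg 3: (12,0) -> (13.95,-3.377), length = 3.9
  seg 4: (13.95,-3.377) -> (4.95,-3.377), length = 9
Total = 24.9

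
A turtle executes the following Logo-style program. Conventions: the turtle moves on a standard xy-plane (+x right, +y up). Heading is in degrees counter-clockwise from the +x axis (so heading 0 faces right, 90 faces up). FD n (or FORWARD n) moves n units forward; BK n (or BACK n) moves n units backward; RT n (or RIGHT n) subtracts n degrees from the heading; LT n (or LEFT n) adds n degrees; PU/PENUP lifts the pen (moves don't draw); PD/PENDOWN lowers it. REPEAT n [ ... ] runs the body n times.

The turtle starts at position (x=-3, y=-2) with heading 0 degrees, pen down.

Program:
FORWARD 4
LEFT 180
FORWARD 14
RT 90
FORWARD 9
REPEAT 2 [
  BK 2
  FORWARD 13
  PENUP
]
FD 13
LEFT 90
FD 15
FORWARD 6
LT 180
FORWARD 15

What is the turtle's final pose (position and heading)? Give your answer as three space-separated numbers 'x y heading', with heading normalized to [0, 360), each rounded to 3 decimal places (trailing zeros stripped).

Executing turtle program step by step:
Start: pos=(-3,-2), heading=0, pen down
FD 4: (-3,-2) -> (1,-2) [heading=0, draw]
LT 180: heading 0 -> 180
FD 14: (1,-2) -> (-13,-2) [heading=180, draw]
RT 90: heading 180 -> 90
FD 9: (-13,-2) -> (-13,7) [heading=90, draw]
REPEAT 2 [
  -- iteration 1/2 --
  BK 2: (-13,7) -> (-13,5) [heading=90, draw]
  FD 13: (-13,5) -> (-13,18) [heading=90, draw]
  PU: pen up
  -- iteration 2/2 --
  BK 2: (-13,18) -> (-13,16) [heading=90, move]
  FD 13: (-13,16) -> (-13,29) [heading=90, move]
  PU: pen up
]
FD 13: (-13,29) -> (-13,42) [heading=90, move]
LT 90: heading 90 -> 180
FD 15: (-13,42) -> (-28,42) [heading=180, move]
FD 6: (-28,42) -> (-34,42) [heading=180, move]
LT 180: heading 180 -> 0
FD 15: (-34,42) -> (-19,42) [heading=0, move]
Final: pos=(-19,42), heading=0, 5 segment(s) drawn

Answer: -19 42 0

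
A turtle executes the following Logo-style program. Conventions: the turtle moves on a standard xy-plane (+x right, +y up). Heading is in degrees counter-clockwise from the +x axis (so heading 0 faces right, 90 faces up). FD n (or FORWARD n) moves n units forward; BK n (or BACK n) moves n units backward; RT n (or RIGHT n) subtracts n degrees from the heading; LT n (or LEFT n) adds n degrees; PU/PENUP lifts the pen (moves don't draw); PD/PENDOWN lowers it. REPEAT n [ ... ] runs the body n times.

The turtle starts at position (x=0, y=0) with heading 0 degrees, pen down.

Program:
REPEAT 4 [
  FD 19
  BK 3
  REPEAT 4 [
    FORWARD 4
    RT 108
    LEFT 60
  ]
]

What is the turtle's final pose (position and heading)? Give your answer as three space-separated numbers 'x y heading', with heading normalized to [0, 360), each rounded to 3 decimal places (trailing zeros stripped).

Executing turtle program step by step:
Start: pos=(0,0), heading=0, pen down
REPEAT 4 [
  -- iteration 1/4 --
  FD 19: (0,0) -> (19,0) [heading=0, draw]
  BK 3: (19,0) -> (16,0) [heading=0, draw]
  REPEAT 4 [
    -- iteration 1/4 --
    FD 4: (16,0) -> (20,0) [heading=0, draw]
    RT 108: heading 0 -> 252
    LT 60: heading 252 -> 312
    -- iteration 2/4 --
    FD 4: (20,0) -> (22.677,-2.973) [heading=312, draw]
    RT 108: heading 312 -> 204
    LT 60: heading 204 -> 264
    -- iteration 3/4 --
    FD 4: (22.677,-2.973) -> (22.258,-6.951) [heading=264, draw]
    RT 108: heading 264 -> 156
    LT 60: heading 156 -> 216
    -- iteration 4/4 --
    FD 4: (22.258,-6.951) -> (19.022,-9.302) [heading=216, draw]
    RT 108: heading 216 -> 108
    LT 60: heading 108 -> 168
  ]
  -- iteration 2/4 --
  FD 19: (19.022,-9.302) -> (0.438,-5.351) [heading=168, draw]
  BK 3: (0.438,-5.351) -> (3.372,-5.975) [heading=168, draw]
  REPEAT 4 [
    -- iteration 1/4 --
    FD 4: (3.372,-5.975) -> (-0.541,-5.144) [heading=168, draw]
    RT 108: heading 168 -> 60
    LT 60: heading 60 -> 120
    -- iteration 2/4 --
    FD 4: (-0.541,-5.144) -> (-2.541,-1.679) [heading=120, draw]
    RT 108: heading 120 -> 12
    LT 60: heading 12 -> 72
    -- iteration 3/4 --
    FD 4: (-2.541,-1.679) -> (-1.305,2.125) [heading=72, draw]
    RT 108: heading 72 -> 324
    LT 60: heading 324 -> 24
    -- iteration 4/4 --
    FD 4: (-1.305,2.125) -> (2.35,3.752) [heading=24, draw]
    RT 108: heading 24 -> 276
    LT 60: heading 276 -> 336
  ]
  -- iteration 3/4 --
  FD 19: (2.35,3.752) -> (19.707,-3.976) [heading=336, draw]
  BK 3: (19.707,-3.976) -> (16.966,-2.756) [heading=336, draw]
  REPEAT 4 [
    -- iteration 1/4 --
    FD 4: (16.966,-2.756) -> (20.621,-4.383) [heading=336, draw]
    RT 108: heading 336 -> 228
    LT 60: heading 228 -> 288
    -- iteration 2/4 --
    FD 4: (20.621,-4.383) -> (21.857,-8.187) [heading=288, draw]
    RT 108: heading 288 -> 180
    LT 60: heading 180 -> 240
    -- iteration 3/4 --
    FD 4: (21.857,-8.187) -> (19.857,-11.651) [heading=240, draw]
    RT 108: heading 240 -> 132
    LT 60: heading 132 -> 192
    -- iteration 4/4 --
    FD 4: (19.857,-11.651) -> (15.944,-12.483) [heading=192, draw]
    RT 108: heading 192 -> 84
    LT 60: heading 84 -> 144
  ]
  -- iteration 4/4 --
  FD 19: (15.944,-12.483) -> (0.573,-1.315) [heading=144, draw]
  BK 3: (0.573,-1.315) -> (3,-3.078) [heading=144, draw]
  REPEAT 4 [
    -- iteration 1/4 --
    FD 4: (3,-3.078) -> (-0.236,-0.727) [heading=144, draw]
    RT 108: heading 144 -> 36
    LT 60: heading 36 -> 96
    -- iteration 2/4 --
    FD 4: (-0.236,-0.727) -> (-0.654,3.251) [heading=96, draw]
    RT 108: heading 96 -> 348
    LT 60: heading 348 -> 48
    -- iteration 3/4 --
    FD 4: (-0.654,3.251) -> (2.022,6.223) [heading=48, draw]
    RT 108: heading 48 -> 300
    LT 60: heading 300 -> 0
    -- iteration 4/4 --
    FD 4: (2.022,6.223) -> (6.022,6.223) [heading=0, draw]
    RT 108: heading 0 -> 252
    LT 60: heading 252 -> 312
  ]
]
Final: pos=(6.022,6.223), heading=312, 24 segment(s) drawn

Answer: 6.022 6.223 312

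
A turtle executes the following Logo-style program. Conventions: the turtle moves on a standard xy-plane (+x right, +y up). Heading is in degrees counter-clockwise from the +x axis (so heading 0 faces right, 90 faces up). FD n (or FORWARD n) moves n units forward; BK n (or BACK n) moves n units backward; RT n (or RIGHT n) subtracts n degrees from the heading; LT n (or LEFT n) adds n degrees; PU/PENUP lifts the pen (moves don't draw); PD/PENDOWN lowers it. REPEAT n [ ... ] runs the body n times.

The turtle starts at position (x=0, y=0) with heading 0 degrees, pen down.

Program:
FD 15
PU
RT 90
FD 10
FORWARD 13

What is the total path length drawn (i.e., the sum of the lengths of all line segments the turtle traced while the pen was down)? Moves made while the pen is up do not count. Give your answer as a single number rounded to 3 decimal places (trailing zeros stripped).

Answer: 15

Derivation:
Executing turtle program step by step:
Start: pos=(0,0), heading=0, pen down
FD 15: (0,0) -> (15,0) [heading=0, draw]
PU: pen up
RT 90: heading 0 -> 270
FD 10: (15,0) -> (15,-10) [heading=270, move]
FD 13: (15,-10) -> (15,-23) [heading=270, move]
Final: pos=(15,-23), heading=270, 1 segment(s) drawn

Segment lengths:
  seg 1: (0,0) -> (15,0), length = 15
Total = 15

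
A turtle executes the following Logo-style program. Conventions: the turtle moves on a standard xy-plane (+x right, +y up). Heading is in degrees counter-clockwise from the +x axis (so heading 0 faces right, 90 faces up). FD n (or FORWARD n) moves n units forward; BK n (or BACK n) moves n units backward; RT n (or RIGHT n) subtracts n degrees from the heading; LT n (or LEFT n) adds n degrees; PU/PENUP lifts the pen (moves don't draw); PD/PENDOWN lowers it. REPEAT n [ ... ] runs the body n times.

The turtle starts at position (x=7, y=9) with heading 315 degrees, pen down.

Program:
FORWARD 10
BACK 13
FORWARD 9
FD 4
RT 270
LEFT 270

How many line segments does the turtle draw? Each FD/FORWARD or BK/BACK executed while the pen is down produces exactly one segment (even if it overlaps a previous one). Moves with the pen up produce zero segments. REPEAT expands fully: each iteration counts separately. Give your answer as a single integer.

Executing turtle program step by step:
Start: pos=(7,9), heading=315, pen down
FD 10: (7,9) -> (14.071,1.929) [heading=315, draw]
BK 13: (14.071,1.929) -> (4.879,11.121) [heading=315, draw]
FD 9: (4.879,11.121) -> (11.243,4.757) [heading=315, draw]
FD 4: (11.243,4.757) -> (14.071,1.929) [heading=315, draw]
RT 270: heading 315 -> 45
LT 270: heading 45 -> 315
Final: pos=(14.071,1.929), heading=315, 4 segment(s) drawn
Segments drawn: 4

Answer: 4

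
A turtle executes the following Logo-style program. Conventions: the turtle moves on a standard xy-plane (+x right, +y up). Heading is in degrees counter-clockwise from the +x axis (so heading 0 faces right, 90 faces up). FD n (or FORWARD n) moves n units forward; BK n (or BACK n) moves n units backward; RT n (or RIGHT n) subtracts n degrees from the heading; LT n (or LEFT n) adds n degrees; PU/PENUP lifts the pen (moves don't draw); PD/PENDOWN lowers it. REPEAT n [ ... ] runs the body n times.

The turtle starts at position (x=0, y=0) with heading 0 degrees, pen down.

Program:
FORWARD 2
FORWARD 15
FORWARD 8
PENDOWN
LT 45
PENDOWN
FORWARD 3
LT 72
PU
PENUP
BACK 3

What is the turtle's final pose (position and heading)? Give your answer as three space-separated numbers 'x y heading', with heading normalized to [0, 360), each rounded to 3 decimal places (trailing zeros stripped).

Answer: 28.483 -0.552 117

Derivation:
Executing turtle program step by step:
Start: pos=(0,0), heading=0, pen down
FD 2: (0,0) -> (2,0) [heading=0, draw]
FD 15: (2,0) -> (17,0) [heading=0, draw]
FD 8: (17,0) -> (25,0) [heading=0, draw]
PD: pen down
LT 45: heading 0 -> 45
PD: pen down
FD 3: (25,0) -> (27.121,2.121) [heading=45, draw]
LT 72: heading 45 -> 117
PU: pen up
PU: pen up
BK 3: (27.121,2.121) -> (28.483,-0.552) [heading=117, move]
Final: pos=(28.483,-0.552), heading=117, 4 segment(s) drawn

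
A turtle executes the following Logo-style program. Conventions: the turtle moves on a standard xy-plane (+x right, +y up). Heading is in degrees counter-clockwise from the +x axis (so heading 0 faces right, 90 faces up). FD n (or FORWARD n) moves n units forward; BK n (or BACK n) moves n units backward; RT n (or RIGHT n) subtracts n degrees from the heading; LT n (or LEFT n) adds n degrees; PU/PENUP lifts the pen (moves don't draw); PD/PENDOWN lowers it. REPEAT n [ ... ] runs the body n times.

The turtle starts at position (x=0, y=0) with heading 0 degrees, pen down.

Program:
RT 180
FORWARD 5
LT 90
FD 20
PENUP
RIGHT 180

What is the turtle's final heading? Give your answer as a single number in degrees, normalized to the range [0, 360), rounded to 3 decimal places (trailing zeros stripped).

Executing turtle program step by step:
Start: pos=(0,0), heading=0, pen down
RT 180: heading 0 -> 180
FD 5: (0,0) -> (-5,0) [heading=180, draw]
LT 90: heading 180 -> 270
FD 20: (-5,0) -> (-5,-20) [heading=270, draw]
PU: pen up
RT 180: heading 270 -> 90
Final: pos=(-5,-20), heading=90, 2 segment(s) drawn

Answer: 90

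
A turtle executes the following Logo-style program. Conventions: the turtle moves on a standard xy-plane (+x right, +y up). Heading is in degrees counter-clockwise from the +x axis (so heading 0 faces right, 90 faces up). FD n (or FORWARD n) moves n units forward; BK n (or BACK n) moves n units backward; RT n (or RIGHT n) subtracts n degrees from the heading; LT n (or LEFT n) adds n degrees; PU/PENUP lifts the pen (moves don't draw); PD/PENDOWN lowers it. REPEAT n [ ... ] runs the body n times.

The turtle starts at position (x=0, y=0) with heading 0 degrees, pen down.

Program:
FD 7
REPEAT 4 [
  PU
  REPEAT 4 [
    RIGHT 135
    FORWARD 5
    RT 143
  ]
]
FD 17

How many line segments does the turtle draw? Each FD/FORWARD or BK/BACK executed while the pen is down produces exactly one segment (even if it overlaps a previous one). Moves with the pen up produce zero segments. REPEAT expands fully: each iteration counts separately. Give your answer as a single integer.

Executing turtle program step by step:
Start: pos=(0,0), heading=0, pen down
FD 7: (0,0) -> (7,0) [heading=0, draw]
REPEAT 4 [
  -- iteration 1/4 --
  PU: pen up
  REPEAT 4 [
    -- iteration 1/4 --
    RT 135: heading 0 -> 225
    FD 5: (7,0) -> (3.464,-3.536) [heading=225, move]
    RT 143: heading 225 -> 82
    -- iteration 2/4 --
    RT 135: heading 82 -> 307
    FD 5: (3.464,-3.536) -> (6.474,-7.529) [heading=307, move]
    RT 143: heading 307 -> 164
    -- iteration 3/4 --
    RT 135: heading 164 -> 29
    FD 5: (6.474,-7.529) -> (10.847,-5.105) [heading=29, move]
    RT 143: heading 29 -> 246
    -- iteration 4/4 --
    RT 135: heading 246 -> 111
    FD 5: (10.847,-5.105) -> (9.055,-0.437) [heading=111, move]
    RT 143: heading 111 -> 328
  ]
  -- iteration 2/4 --
  PU: pen up
  REPEAT 4 [
    -- iteration 1/4 --
    RT 135: heading 328 -> 193
    FD 5: (9.055,-0.437) -> (4.183,-1.562) [heading=193, move]
    RT 143: heading 193 -> 50
    -- iteration 2/4 --
    RT 135: heading 50 -> 275
    FD 5: (4.183,-1.562) -> (4.619,-6.542) [heading=275, move]
    RT 143: heading 275 -> 132
    -- iteration 3/4 --
    RT 135: heading 132 -> 357
    FD 5: (4.619,-6.542) -> (9.612,-6.804) [heading=357, move]
    RT 143: heading 357 -> 214
    -- iteration 4/4 --
    RT 135: heading 214 -> 79
    FD 5: (9.612,-6.804) -> (10.566,-1.896) [heading=79, move]
    RT 143: heading 79 -> 296
  ]
  -- iteration 3/4 --
  PU: pen up
  REPEAT 4 [
    -- iteration 1/4 --
    RT 135: heading 296 -> 161
    FD 5: (10.566,-1.896) -> (5.838,-0.268) [heading=161, move]
    RT 143: heading 161 -> 18
    -- iteration 2/4 --
    RT 135: heading 18 -> 243
    FD 5: (5.838,-0.268) -> (3.568,-4.723) [heading=243, move]
    RT 143: heading 243 -> 100
    -- iteration 3/4 --
    RT 135: heading 100 -> 325
    FD 5: (3.568,-4.723) -> (7.664,-7.591) [heading=325, move]
    RT 143: heading 325 -> 182
    -- iteration 4/4 --
    RT 135: heading 182 -> 47
    FD 5: (7.664,-7.591) -> (11.074,-3.934) [heading=47, move]
    RT 143: heading 47 -> 264
  ]
  -- iteration 4/4 --
  PU: pen up
  REPEAT 4 [
    -- iteration 1/4 --
    RT 135: heading 264 -> 129
    FD 5: (11.074,-3.934) -> (7.928,-0.049) [heading=129, move]
    RT 143: heading 129 -> 346
    -- iteration 2/4 --
    RT 135: heading 346 -> 211
    FD 5: (7.928,-0.049) -> (3.642,-2.624) [heading=211, move]
    RT 143: heading 211 -> 68
    -- iteration 3/4 --
    RT 135: heading 68 -> 293
    FD 5: (3.642,-2.624) -> (5.595,-7.226) [heading=293, move]
    RT 143: heading 293 -> 150
    -- iteration 4/4 --
    RT 135: heading 150 -> 15
    FD 5: (5.595,-7.226) -> (10.425,-5.932) [heading=15, move]
    RT 143: heading 15 -> 232
  ]
]
FD 17: (10.425,-5.932) -> (-0.041,-19.328) [heading=232, move]
Final: pos=(-0.041,-19.328), heading=232, 1 segment(s) drawn
Segments drawn: 1

Answer: 1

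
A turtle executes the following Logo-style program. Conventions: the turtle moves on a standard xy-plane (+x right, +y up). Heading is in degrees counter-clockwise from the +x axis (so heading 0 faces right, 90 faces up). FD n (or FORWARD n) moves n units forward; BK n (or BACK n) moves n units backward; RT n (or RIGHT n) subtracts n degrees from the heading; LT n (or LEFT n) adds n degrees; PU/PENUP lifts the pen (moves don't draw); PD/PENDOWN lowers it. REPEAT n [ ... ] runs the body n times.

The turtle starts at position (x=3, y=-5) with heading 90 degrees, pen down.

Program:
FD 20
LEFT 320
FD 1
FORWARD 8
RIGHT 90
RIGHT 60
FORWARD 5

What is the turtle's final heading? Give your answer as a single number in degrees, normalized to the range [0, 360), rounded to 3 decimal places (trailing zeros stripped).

Executing turtle program step by step:
Start: pos=(3,-5), heading=90, pen down
FD 20: (3,-5) -> (3,15) [heading=90, draw]
LT 320: heading 90 -> 50
FD 1: (3,15) -> (3.643,15.766) [heading=50, draw]
FD 8: (3.643,15.766) -> (8.785,21.894) [heading=50, draw]
RT 90: heading 50 -> 320
RT 60: heading 320 -> 260
FD 5: (8.785,21.894) -> (7.917,16.97) [heading=260, draw]
Final: pos=(7.917,16.97), heading=260, 4 segment(s) drawn

Answer: 260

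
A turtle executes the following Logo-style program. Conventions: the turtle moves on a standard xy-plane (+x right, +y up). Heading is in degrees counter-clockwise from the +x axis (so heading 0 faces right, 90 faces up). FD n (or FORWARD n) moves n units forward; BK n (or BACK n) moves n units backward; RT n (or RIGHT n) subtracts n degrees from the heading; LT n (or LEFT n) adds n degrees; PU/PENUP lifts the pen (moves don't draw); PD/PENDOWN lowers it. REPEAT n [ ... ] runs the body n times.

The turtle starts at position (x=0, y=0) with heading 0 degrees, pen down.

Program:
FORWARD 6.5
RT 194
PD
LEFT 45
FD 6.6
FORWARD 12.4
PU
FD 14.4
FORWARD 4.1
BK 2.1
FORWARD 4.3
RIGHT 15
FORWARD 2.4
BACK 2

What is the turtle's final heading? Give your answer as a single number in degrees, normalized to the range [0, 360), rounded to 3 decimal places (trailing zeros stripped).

Answer: 196

Derivation:
Executing turtle program step by step:
Start: pos=(0,0), heading=0, pen down
FD 6.5: (0,0) -> (6.5,0) [heading=0, draw]
RT 194: heading 0 -> 166
PD: pen down
LT 45: heading 166 -> 211
FD 6.6: (6.5,0) -> (0.843,-3.399) [heading=211, draw]
FD 12.4: (0.843,-3.399) -> (-9.786,-9.786) [heading=211, draw]
PU: pen up
FD 14.4: (-9.786,-9.786) -> (-22.129,-17.202) [heading=211, move]
FD 4.1: (-22.129,-17.202) -> (-25.644,-19.314) [heading=211, move]
BK 2.1: (-25.644,-19.314) -> (-23.844,-18.232) [heading=211, move]
FD 4.3: (-23.844,-18.232) -> (-27.53,-20.447) [heading=211, move]
RT 15: heading 211 -> 196
FD 2.4: (-27.53,-20.447) -> (-29.837,-21.109) [heading=196, move]
BK 2: (-29.837,-21.109) -> (-27.914,-20.557) [heading=196, move]
Final: pos=(-27.914,-20.557), heading=196, 3 segment(s) drawn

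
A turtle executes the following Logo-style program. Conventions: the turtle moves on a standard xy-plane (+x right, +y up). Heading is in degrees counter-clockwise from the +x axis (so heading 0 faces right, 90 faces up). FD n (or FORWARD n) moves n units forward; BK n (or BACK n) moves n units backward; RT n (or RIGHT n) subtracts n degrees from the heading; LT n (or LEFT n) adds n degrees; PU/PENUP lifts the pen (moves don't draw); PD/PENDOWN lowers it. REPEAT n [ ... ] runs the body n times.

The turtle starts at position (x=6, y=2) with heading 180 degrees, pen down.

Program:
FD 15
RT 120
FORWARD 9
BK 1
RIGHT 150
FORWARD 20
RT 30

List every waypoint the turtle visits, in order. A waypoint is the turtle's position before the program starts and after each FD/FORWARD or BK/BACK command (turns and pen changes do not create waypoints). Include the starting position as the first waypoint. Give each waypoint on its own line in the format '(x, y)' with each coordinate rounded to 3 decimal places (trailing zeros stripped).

Answer: (6, 2)
(-9, 2)
(-4.5, 9.794)
(-5, 8.928)
(-5, -11.072)

Derivation:
Executing turtle program step by step:
Start: pos=(6,2), heading=180, pen down
FD 15: (6,2) -> (-9,2) [heading=180, draw]
RT 120: heading 180 -> 60
FD 9: (-9,2) -> (-4.5,9.794) [heading=60, draw]
BK 1: (-4.5,9.794) -> (-5,8.928) [heading=60, draw]
RT 150: heading 60 -> 270
FD 20: (-5,8.928) -> (-5,-11.072) [heading=270, draw]
RT 30: heading 270 -> 240
Final: pos=(-5,-11.072), heading=240, 4 segment(s) drawn
Waypoints (5 total):
(6, 2)
(-9, 2)
(-4.5, 9.794)
(-5, 8.928)
(-5, -11.072)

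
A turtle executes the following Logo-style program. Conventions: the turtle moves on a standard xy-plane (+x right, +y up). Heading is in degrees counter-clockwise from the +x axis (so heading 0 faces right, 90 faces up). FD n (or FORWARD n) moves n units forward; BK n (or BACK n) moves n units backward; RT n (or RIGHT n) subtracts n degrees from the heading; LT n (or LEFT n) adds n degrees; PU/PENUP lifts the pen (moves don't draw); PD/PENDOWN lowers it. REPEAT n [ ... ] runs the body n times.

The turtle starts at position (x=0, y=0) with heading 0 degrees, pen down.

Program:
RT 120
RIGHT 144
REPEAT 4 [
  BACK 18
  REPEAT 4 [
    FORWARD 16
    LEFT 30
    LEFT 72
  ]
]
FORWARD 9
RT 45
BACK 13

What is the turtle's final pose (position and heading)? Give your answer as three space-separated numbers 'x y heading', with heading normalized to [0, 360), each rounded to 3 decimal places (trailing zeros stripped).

Executing turtle program step by step:
Start: pos=(0,0), heading=0, pen down
RT 120: heading 0 -> 240
RT 144: heading 240 -> 96
REPEAT 4 [
  -- iteration 1/4 --
  BK 18: (0,0) -> (1.882,-17.901) [heading=96, draw]
  REPEAT 4 [
    -- iteration 1/4 --
    FD 16: (1.882,-17.901) -> (0.209,-1.989) [heading=96, draw]
    LT 30: heading 96 -> 126
    LT 72: heading 126 -> 198
    -- iteration 2/4 --
    FD 16: (0.209,-1.989) -> (-15.008,-6.933) [heading=198, draw]
    LT 30: heading 198 -> 228
    LT 72: heading 228 -> 300
    -- iteration 3/4 --
    FD 16: (-15.008,-6.933) -> (-7.008,-20.79) [heading=300, draw]
    LT 30: heading 300 -> 330
    LT 72: heading 330 -> 42
    -- iteration 4/4 --
    FD 16: (-7.008,-20.79) -> (4.882,-10.084) [heading=42, draw]
    LT 30: heading 42 -> 72
    LT 72: heading 72 -> 144
  ]
  -- iteration 2/4 --
  BK 18: (4.882,-10.084) -> (19.445,-20.664) [heading=144, draw]
  REPEAT 4 [
    -- iteration 1/4 --
    FD 16: (19.445,-20.664) -> (6.501,-11.259) [heading=144, draw]
    LT 30: heading 144 -> 174
    LT 72: heading 174 -> 246
    -- iteration 2/4 --
    FD 16: (6.501,-11.259) -> (-0.007,-25.876) [heading=246, draw]
    LT 30: heading 246 -> 276
    LT 72: heading 276 -> 348
    -- iteration 3/4 --
    FD 16: (-0.007,-25.876) -> (15.643,-29.203) [heading=348, draw]
    LT 30: heading 348 -> 18
    LT 72: heading 18 -> 90
    -- iteration 4/4 --
    FD 16: (15.643,-29.203) -> (15.643,-13.203) [heading=90, draw]
    LT 30: heading 90 -> 120
    LT 72: heading 120 -> 192
  ]
  -- iteration 3/4 --
  BK 18: (15.643,-13.203) -> (33.25,-9.46) [heading=192, draw]
  REPEAT 4 [
    -- iteration 1/4 --
    FD 16: (33.25,-9.46) -> (17.599,-12.787) [heading=192, draw]
    LT 30: heading 192 -> 222
    LT 72: heading 222 -> 294
    -- iteration 2/4 --
    FD 16: (17.599,-12.787) -> (24.107,-27.403) [heading=294, draw]
    LT 30: heading 294 -> 324
    LT 72: heading 324 -> 36
    -- iteration 3/4 --
    FD 16: (24.107,-27.403) -> (37.051,-17.999) [heading=36, draw]
    LT 30: heading 36 -> 66
    LT 72: heading 66 -> 138
    -- iteration 4/4 --
    FD 16: (37.051,-17.999) -> (25.161,-7.293) [heading=138, draw]
    LT 30: heading 138 -> 168
    LT 72: heading 168 -> 240
  ]
  -- iteration 4/4 --
  BK 18: (25.161,-7.293) -> (34.161,8.296) [heading=240, draw]
  REPEAT 4 [
    -- iteration 1/4 --
    FD 16: (34.161,8.296) -> (26.161,-5.561) [heading=240, draw]
    LT 30: heading 240 -> 270
    LT 72: heading 270 -> 342
    -- iteration 2/4 --
    FD 16: (26.161,-5.561) -> (41.378,-10.505) [heading=342, draw]
    LT 30: heading 342 -> 12
    LT 72: heading 12 -> 84
    -- iteration 3/4 --
    FD 16: (41.378,-10.505) -> (43.05,5.407) [heading=84, draw]
    LT 30: heading 84 -> 114
    LT 72: heading 114 -> 186
    -- iteration 4/4 --
    FD 16: (43.05,5.407) -> (27.138,3.735) [heading=186, draw]
    LT 30: heading 186 -> 216
    LT 72: heading 216 -> 288
  ]
]
FD 9: (27.138,3.735) -> (29.919,-4.825) [heading=288, draw]
RT 45: heading 288 -> 243
BK 13: (29.919,-4.825) -> (35.821,6.758) [heading=243, draw]
Final: pos=(35.821,6.758), heading=243, 22 segment(s) drawn

Answer: 35.821 6.758 243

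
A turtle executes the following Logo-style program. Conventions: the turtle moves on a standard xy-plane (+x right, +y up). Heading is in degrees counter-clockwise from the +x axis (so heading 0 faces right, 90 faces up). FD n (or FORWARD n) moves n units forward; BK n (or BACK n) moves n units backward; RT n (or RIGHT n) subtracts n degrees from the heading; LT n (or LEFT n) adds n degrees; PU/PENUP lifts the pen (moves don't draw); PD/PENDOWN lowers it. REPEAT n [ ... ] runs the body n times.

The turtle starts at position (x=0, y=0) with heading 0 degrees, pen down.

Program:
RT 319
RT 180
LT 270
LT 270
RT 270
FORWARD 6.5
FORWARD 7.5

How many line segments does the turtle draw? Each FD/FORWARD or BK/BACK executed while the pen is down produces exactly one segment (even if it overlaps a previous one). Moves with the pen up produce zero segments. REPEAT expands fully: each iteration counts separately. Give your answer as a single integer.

Answer: 2

Derivation:
Executing turtle program step by step:
Start: pos=(0,0), heading=0, pen down
RT 319: heading 0 -> 41
RT 180: heading 41 -> 221
LT 270: heading 221 -> 131
LT 270: heading 131 -> 41
RT 270: heading 41 -> 131
FD 6.5: (0,0) -> (-4.264,4.906) [heading=131, draw]
FD 7.5: (-4.264,4.906) -> (-9.185,10.566) [heading=131, draw]
Final: pos=(-9.185,10.566), heading=131, 2 segment(s) drawn
Segments drawn: 2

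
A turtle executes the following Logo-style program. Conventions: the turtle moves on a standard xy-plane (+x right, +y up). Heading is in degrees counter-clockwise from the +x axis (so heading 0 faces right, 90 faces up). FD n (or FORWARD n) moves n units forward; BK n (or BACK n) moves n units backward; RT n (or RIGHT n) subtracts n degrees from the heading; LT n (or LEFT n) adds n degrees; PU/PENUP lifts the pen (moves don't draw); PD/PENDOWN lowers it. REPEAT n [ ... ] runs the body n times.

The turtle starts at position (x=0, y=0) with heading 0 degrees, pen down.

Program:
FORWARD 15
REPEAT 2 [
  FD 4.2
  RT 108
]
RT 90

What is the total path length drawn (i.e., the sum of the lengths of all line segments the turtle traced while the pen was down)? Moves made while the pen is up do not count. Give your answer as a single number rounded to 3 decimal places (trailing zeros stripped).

Executing turtle program step by step:
Start: pos=(0,0), heading=0, pen down
FD 15: (0,0) -> (15,0) [heading=0, draw]
REPEAT 2 [
  -- iteration 1/2 --
  FD 4.2: (15,0) -> (19.2,0) [heading=0, draw]
  RT 108: heading 0 -> 252
  -- iteration 2/2 --
  FD 4.2: (19.2,0) -> (17.902,-3.994) [heading=252, draw]
  RT 108: heading 252 -> 144
]
RT 90: heading 144 -> 54
Final: pos=(17.902,-3.994), heading=54, 3 segment(s) drawn

Segment lengths:
  seg 1: (0,0) -> (15,0), length = 15
  seg 2: (15,0) -> (19.2,0), length = 4.2
  seg 3: (19.2,0) -> (17.902,-3.994), length = 4.2
Total = 23.4

Answer: 23.4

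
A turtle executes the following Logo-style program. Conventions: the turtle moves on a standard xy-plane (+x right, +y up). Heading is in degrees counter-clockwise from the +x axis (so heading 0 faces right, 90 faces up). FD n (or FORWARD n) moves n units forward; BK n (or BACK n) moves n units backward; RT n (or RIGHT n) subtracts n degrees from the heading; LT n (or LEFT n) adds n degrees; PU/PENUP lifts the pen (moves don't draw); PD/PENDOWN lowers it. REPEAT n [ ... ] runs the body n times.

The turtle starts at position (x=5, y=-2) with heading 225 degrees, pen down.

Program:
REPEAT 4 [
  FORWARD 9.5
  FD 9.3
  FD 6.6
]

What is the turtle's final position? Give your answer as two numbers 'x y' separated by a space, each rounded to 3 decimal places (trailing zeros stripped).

Executing turtle program step by step:
Start: pos=(5,-2), heading=225, pen down
REPEAT 4 [
  -- iteration 1/4 --
  FD 9.5: (5,-2) -> (-1.718,-8.718) [heading=225, draw]
  FD 9.3: (-1.718,-8.718) -> (-8.294,-15.294) [heading=225, draw]
  FD 6.6: (-8.294,-15.294) -> (-12.961,-19.961) [heading=225, draw]
  -- iteration 2/4 --
  FD 9.5: (-12.961,-19.961) -> (-19.678,-26.678) [heading=225, draw]
  FD 9.3: (-19.678,-26.678) -> (-26.254,-33.254) [heading=225, draw]
  FD 6.6: (-26.254,-33.254) -> (-30.921,-37.921) [heading=225, draw]
  -- iteration 3/4 --
  FD 9.5: (-30.921,-37.921) -> (-37.639,-44.639) [heading=225, draw]
  FD 9.3: (-37.639,-44.639) -> (-44.215,-51.215) [heading=225, draw]
  FD 6.6: (-44.215,-51.215) -> (-48.882,-55.882) [heading=225, draw]
  -- iteration 4/4 --
  FD 9.5: (-48.882,-55.882) -> (-55.599,-62.599) [heading=225, draw]
  FD 9.3: (-55.599,-62.599) -> (-62.175,-69.175) [heading=225, draw]
  FD 6.6: (-62.175,-69.175) -> (-66.842,-73.842) [heading=225, draw]
]
Final: pos=(-66.842,-73.842), heading=225, 12 segment(s) drawn

Answer: -66.842 -73.842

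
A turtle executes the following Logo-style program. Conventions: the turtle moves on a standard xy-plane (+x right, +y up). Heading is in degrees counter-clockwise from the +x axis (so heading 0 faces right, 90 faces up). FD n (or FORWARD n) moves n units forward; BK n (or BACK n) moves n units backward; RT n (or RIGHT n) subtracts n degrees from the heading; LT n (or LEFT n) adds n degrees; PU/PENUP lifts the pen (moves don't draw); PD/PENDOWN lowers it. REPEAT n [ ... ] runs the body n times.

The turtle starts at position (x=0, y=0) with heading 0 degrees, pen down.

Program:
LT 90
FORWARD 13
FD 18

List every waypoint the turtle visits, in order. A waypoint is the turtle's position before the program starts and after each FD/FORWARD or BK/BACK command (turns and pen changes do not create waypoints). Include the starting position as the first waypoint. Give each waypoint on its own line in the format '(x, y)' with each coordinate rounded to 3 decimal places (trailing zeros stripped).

Executing turtle program step by step:
Start: pos=(0,0), heading=0, pen down
LT 90: heading 0 -> 90
FD 13: (0,0) -> (0,13) [heading=90, draw]
FD 18: (0,13) -> (0,31) [heading=90, draw]
Final: pos=(0,31), heading=90, 2 segment(s) drawn
Waypoints (3 total):
(0, 0)
(0, 13)
(0, 31)

Answer: (0, 0)
(0, 13)
(0, 31)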